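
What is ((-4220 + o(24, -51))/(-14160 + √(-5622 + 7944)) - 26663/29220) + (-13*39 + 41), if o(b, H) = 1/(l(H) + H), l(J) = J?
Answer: -7745644444751443/16599666385620 + 430441*√258/6817111452 ≈ -466.61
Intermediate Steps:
o(b, H) = 1/(2*H) (o(b, H) = 1/(H + H) = 1/(2*H))
((-4220 + o(24, -51))/(-14160 + √(-5622 + 7944)) - 26663/29220) + (-13*39 + 41) = ((-4220 + (½)/(-51))/(-14160 + √(-5622 + 7944)) - 26663/29220) + (-13*39 + 41) = ((-4220 + (½)*(-1/51))/(-14160 + √2322) - 26663*1/29220) + (-507 + 41) = ((-4220 - 1/102)/(-14160 + 3*√258) - 26663/29220) - 466 = (-430441/(102*(-14160 + 3*√258)) - 26663/29220) - 466 = (-26663/29220 - 430441/(102*(-14160 + 3*√258))) - 466 = -13643183/29220 - 430441/(102*(-14160 + 3*√258))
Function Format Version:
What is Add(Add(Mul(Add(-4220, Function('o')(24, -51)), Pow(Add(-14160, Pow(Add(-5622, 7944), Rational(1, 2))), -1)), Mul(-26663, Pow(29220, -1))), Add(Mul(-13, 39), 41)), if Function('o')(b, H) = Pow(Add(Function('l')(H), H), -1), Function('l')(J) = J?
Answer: Add(Rational(-7745644444751443, 16599666385620), Mul(Rational(430441, 6817111452), Pow(258, Rational(1, 2)))) ≈ -466.61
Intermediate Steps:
Function('o')(b, H) = Mul(Rational(1, 2), Pow(H, -1)) (Function('o')(b, H) = Pow(Add(H, H), -1) = Pow(Mul(2, H), -1) = Mul(Rational(1, 2), Pow(H, -1)))
Add(Add(Mul(Add(-4220, Function('o')(24, -51)), Pow(Add(-14160, Pow(Add(-5622, 7944), Rational(1, 2))), -1)), Mul(-26663, Pow(29220, -1))), Add(Mul(-13, 39), 41)) = Add(Add(Mul(Add(-4220, Mul(Rational(1, 2), Pow(-51, -1))), Pow(Add(-14160, Pow(Add(-5622, 7944), Rational(1, 2))), -1)), Mul(-26663, Pow(29220, -1))), Add(Mul(-13, 39), 41)) = Add(Add(Mul(Add(-4220, Mul(Rational(1, 2), Rational(-1, 51))), Pow(Add(-14160, Pow(2322, Rational(1, 2))), -1)), Mul(-26663, Rational(1, 29220))), Add(-507, 41)) = Add(Add(Mul(Add(-4220, Rational(-1, 102)), Pow(Add(-14160, Mul(3, Pow(258, Rational(1, 2)))), -1)), Rational(-26663, 29220)), -466) = Add(Add(Mul(Rational(-430441, 102), Pow(Add(-14160, Mul(3, Pow(258, Rational(1, 2)))), -1)), Rational(-26663, 29220)), -466) = Add(Add(Rational(-26663, 29220), Mul(Rational(-430441, 102), Pow(Add(-14160, Mul(3, Pow(258, Rational(1, 2)))), -1))), -466) = Add(Rational(-13643183, 29220), Mul(Rational(-430441, 102), Pow(Add(-14160, Mul(3, Pow(258, Rational(1, 2)))), -1)))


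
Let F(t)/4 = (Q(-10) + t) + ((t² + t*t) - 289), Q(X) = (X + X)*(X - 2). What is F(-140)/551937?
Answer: 156044/551937 ≈ 0.28272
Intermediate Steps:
Q(X) = 2*X*(-2 + X) (Q(X) = (2*X)*(-2 + X) = 2*X*(-2 + X))
F(t) = -196 + 4*t + 8*t² (F(t) = 4*((2*(-10)*(-2 - 10) + t) + ((t² + t*t) - 289)) = 4*((2*(-10)*(-12) + t) + ((t² + t²) - 289)) = 4*((240 + t) + (2*t² - 289)) = 4*((240 + t) + (-289 + 2*t²)) = 4*(-49 + t + 2*t²) = -196 + 4*t + 8*t²)
F(-140)/551937 = (-196 + 4*(-140) + 8*(-140)²)/551937 = (-196 - 560 + 8*19600)*(1/551937) = (-196 - 560 + 156800)*(1/551937) = 156044*(1/551937) = 156044/551937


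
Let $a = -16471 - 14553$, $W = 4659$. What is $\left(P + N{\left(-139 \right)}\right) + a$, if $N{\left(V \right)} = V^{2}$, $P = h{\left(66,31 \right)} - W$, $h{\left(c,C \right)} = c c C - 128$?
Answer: $118546$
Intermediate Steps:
$h{\left(c,C \right)} = -128 + C c^{2}$ ($h{\left(c,C \right)} = c^{2} C - 128 = C c^{2} - 128 = -128 + C c^{2}$)
$P = 130249$ ($P = \left(-128 + 31 \cdot 66^{2}\right) - 4659 = \left(-128 + 31 \cdot 4356\right) - 4659 = \left(-128 + 135036\right) - 4659 = 134908 - 4659 = 130249$)
$a = -31024$ ($a = -16471 - 14553 = -31024$)
$\left(P + N{\left(-139 \right)}\right) + a = \left(130249 + \left(-139\right)^{2}\right) - 31024 = \left(130249 + 19321\right) - 31024 = 149570 - 31024 = 118546$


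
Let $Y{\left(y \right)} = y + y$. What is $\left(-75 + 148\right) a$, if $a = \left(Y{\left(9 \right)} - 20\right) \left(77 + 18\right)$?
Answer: $-13870$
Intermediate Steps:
$Y{\left(y \right)} = 2 y$
$a = -190$ ($a = \left(2 \cdot 9 - 20\right) \left(77 + 18\right) = \left(18 - 20\right) 95 = \left(-2\right) 95 = -190$)
$\left(-75 + 148\right) a = \left(-75 + 148\right) \left(-190\right) = 73 \left(-190\right) = -13870$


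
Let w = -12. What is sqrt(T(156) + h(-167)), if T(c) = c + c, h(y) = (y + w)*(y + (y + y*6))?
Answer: 4*sqrt(14966) ≈ 489.34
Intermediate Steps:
h(y) = 8*y*(-12 + y) (h(y) = (y - 12)*(y + (y + y*6)) = (-12 + y)*(y + (y + 6*y)) = (-12 + y)*(y + 7*y) = (-12 + y)*(8*y) = 8*y*(-12 + y))
T(c) = 2*c
sqrt(T(156) + h(-167)) = sqrt(2*156 + 8*(-167)*(-12 - 167)) = sqrt(312 + 8*(-167)*(-179)) = sqrt(312 + 239144) = sqrt(239456) = 4*sqrt(14966)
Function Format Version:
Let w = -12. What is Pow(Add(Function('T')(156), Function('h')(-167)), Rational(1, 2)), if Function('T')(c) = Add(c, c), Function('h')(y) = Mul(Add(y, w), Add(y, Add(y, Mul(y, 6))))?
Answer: Mul(4, Pow(14966, Rational(1, 2))) ≈ 489.34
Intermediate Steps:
Function('h')(y) = Mul(8, y, Add(-12, y)) (Function('h')(y) = Mul(Add(y, -12), Add(y, Add(y, Mul(y, 6)))) = Mul(Add(-12, y), Add(y, Add(y, Mul(6, y)))) = Mul(Add(-12, y), Add(y, Mul(7, y))) = Mul(Add(-12, y), Mul(8, y)) = Mul(8, y, Add(-12, y)))
Function('T')(c) = Mul(2, c)
Pow(Add(Function('T')(156), Function('h')(-167)), Rational(1, 2)) = Pow(Add(Mul(2, 156), Mul(8, -167, Add(-12, -167))), Rational(1, 2)) = Pow(Add(312, Mul(8, -167, -179)), Rational(1, 2)) = Pow(Add(312, 239144), Rational(1, 2)) = Pow(239456, Rational(1, 2)) = Mul(4, Pow(14966, Rational(1, 2)))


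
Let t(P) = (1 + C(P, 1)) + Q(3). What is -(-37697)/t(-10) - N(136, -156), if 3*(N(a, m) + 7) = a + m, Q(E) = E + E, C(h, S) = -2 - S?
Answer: 113255/12 ≈ 9437.9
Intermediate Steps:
Q(E) = 2*E
N(a, m) = -7 + a/3 + m/3 (N(a, m) = -7 + (a + m)/3 = -7 + (a/3 + m/3) = -7 + a/3 + m/3)
t(P) = 4 (t(P) = (1 + (-2 - 1*1)) + 2*3 = (1 + (-2 - 1)) + 6 = (1 - 3) + 6 = -2 + 6 = 4)
-(-37697)/t(-10) - N(136, -156) = -(-37697)/4 - (-7 + (1/3)*136 + (1/3)*(-156)) = -(-37697)/4 - (-7 + 136/3 - 52) = -253*(-149/4) - 1*(-41/3) = 37697/4 + 41/3 = 113255/12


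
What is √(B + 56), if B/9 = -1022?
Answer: I*√9142 ≈ 95.614*I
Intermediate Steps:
B = -9198 (B = 9*(-1022) = -9198)
√(B + 56) = √(-9198 + 56) = √(-9142) = I*√9142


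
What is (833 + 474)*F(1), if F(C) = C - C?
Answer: 0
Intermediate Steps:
F(C) = 0
(833 + 474)*F(1) = (833 + 474)*0 = 1307*0 = 0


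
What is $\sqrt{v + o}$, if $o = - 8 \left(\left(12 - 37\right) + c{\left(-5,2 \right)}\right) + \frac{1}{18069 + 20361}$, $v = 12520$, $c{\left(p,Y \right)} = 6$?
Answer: $\frac{\sqrt{2079425783470}}{12810} \approx 112.57$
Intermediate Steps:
$o = \frac{5841361}{38430}$ ($o = - 8 \left(\left(12 - 37\right) + 6\right) + \frac{1}{18069 + 20361} = - 8 \left(\left(12 - 37\right) + 6\right) + \frac{1}{38430} = - 8 \left(-25 + 6\right) + \frac{1}{38430} = \left(-8\right) \left(-19\right) + \frac{1}{38430} = 152 + \frac{1}{38430} = \frac{5841361}{38430} \approx 152.0$)
$\sqrt{v + o} = \sqrt{12520 + \frac{5841361}{38430}} = \sqrt{\frac{486984961}{38430}} = \frac{\sqrt{2079425783470}}{12810}$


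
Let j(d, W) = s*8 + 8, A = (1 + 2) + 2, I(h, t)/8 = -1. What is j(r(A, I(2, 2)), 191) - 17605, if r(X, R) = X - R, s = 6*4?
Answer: -17405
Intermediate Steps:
s = 24
I(h, t) = -8 (I(h, t) = 8*(-1) = -8)
A = 5 (A = 3 + 2 = 5)
j(d, W) = 200 (j(d, W) = 24*8 + 8 = 192 + 8 = 200)
j(r(A, I(2, 2)), 191) - 17605 = 200 - 17605 = -17405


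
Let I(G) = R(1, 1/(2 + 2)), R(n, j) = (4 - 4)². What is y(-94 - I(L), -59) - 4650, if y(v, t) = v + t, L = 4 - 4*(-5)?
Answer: -4803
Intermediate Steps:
R(n, j) = 0 (R(n, j) = 0² = 0)
L = 24 (L = 4 + 20 = 24)
I(G) = 0
y(v, t) = t + v
y(-94 - I(L), -59) - 4650 = (-59 + (-94 - 1*0)) - 4650 = (-59 + (-94 + 0)) - 4650 = (-59 - 94) - 4650 = -153 - 4650 = -4803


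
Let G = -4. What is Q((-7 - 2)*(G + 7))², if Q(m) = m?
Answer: 729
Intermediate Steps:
Q((-7 - 2)*(G + 7))² = ((-7 - 2)*(-4 + 7))² = (-9*3)² = (-27)² = 729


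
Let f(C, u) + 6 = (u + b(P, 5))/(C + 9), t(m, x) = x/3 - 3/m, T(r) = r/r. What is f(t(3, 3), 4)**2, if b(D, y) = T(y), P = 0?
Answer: 2401/81 ≈ 29.642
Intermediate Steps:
T(r) = 1
b(D, y) = 1
t(m, x) = -3/m + x/3 (t(m, x) = x*(1/3) - 3/m = x/3 - 3/m = -3/m + x/3)
f(C, u) = -6 + (1 + u)/(9 + C) (f(C, u) = -6 + (u + 1)/(C + 9) = -6 + (1 + u)/(9 + C))
f(t(3, 3), 4)**2 = ((-53 + 4 - 6*(-3/3 + (1/3)*3))/(9 + (-3/3 + (1/3)*3)))**2 = ((-53 + 4 - 6*(-3*1/3 + 1))/(9 + (-3*1/3 + 1)))**2 = ((-53 + 4 - 6*(-1 + 1))/(9 + (-1 + 1)))**2 = ((-53 + 4 - 6*0)/(9 + 0))**2 = ((-53 + 4 + 0)/9)**2 = ((1/9)*(-49))**2 = (-49/9)**2 = 2401/81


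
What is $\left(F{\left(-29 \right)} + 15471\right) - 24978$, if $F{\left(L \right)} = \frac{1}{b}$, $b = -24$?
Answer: $- \frac{228169}{24} \approx -9507.0$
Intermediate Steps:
$F{\left(L \right)} = - \frac{1}{24}$ ($F{\left(L \right)} = \frac{1}{-24} = - \frac{1}{24}$)
$\left(F{\left(-29 \right)} + 15471\right) - 24978 = \left(- \frac{1}{24} + 15471\right) - 24978 = \frac{371303}{24} - 24978 = - \frac{228169}{24}$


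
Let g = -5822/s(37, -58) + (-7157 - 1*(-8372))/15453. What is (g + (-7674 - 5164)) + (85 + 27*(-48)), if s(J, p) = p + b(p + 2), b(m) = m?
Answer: -1369955699/97869 ≈ -13998.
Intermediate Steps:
s(J, p) = 2 + 2*p (s(J, p) = p + (p + 2) = p + (2 + p) = 2 + 2*p)
g = 5005882/97869 (g = -5822/(2 + 2*(-58)) + (-7157 - 1*(-8372))/15453 = -5822/(2 - 116) + (-7157 + 8372)*(1/15453) = -5822/(-114) + 1215*(1/15453) = -5822*(-1/114) + 135/1717 = 2911/57 + 135/1717 = 5005882/97869 ≈ 51.149)
(g + (-7674 - 5164)) + (85 + 27*(-48)) = (5005882/97869 + (-7674 - 5164)) + (85 + 27*(-48)) = (5005882/97869 - 12838) + (85 - 1296) = -1251436340/97869 - 1211 = -1369955699/97869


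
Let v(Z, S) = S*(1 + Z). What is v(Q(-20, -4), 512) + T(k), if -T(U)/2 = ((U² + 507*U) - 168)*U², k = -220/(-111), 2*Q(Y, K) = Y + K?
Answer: -1857768336512/151807041 ≈ -12238.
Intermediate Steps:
Q(Y, K) = K/2 + Y/2 (Q(Y, K) = (Y + K)/2 = (K + Y)/2 = K/2 + Y/2)
k = 220/111 (k = -220*(-1/111) = 220/111 ≈ 1.9820)
T(U) = -2*U²*(-168 + U² + 507*U) (T(U) = -2*((U² + 507*U) - 168)*U² = -2*(-168 + U² + 507*U)*U² = -2*U²*(-168 + U² + 507*U))
v(Q(-20, -4), 512) + T(k) = 512*(1 + ((½)*(-4) + (½)*(-20))) + 2*(220/111)²*(168 - (220/111)² - 507*220/111) = 512*(1 + (-2 - 10)) + 2*(48400/12321)*(168 - 1*48400/12321 - 37180/37) = 512*(1 - 12) + 2*(48400/12321)*(168 - 48400/12321 - 37180/37) = 512*(-11) + 2*(48400/12321)*(-10359412/12321) = -5632 - 1002791081600/151807041 = -1857768336512/151807041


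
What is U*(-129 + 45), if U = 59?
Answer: -4956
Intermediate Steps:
U*(-129 + 45) = 59*(-129 + 45) = 59*(-84) = -4956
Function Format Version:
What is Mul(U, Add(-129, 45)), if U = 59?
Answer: -4956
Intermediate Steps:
Mul(U, Add(-129, 45)) = Mul(59, Add(-129, 45)) = Mul(59, -84) = -4956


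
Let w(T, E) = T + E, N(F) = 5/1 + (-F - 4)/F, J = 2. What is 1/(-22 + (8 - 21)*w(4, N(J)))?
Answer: -1/100 ≈ -0.010000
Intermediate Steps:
N(F) = 5 + (-4 - F)/F (N(F) = 5*1 + (-4 - F)/F = 5 + (-4 - F)/F)
w(T, E) = E + T
1/(-22 + (8 - 21)*w(4, N(J))) = 1/(-22 + (8 - 21)*((4 - 4/2) + 4)) = 1/(-22 - 13*((4 - 4*½) + 4)) = 1/(-22 - 13*((4 - 2) + 4)) = 1/(-22 - 13*(2 + 4)) = 1/(-22 - 13*6) = 1/(-22 - 78) = 1/(-100) = -1/100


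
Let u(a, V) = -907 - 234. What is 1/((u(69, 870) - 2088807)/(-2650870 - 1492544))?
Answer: 2071707/1044974 ≈ 1.9825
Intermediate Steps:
u(a, V) = -1141
1/((u(69, 870) - 2088807)/(-2650870 - 1492544)) = 1/((-1141 - 2088807)/(-2650870 - 1492544)) = 1/(-2089948/(-4143414)) = 1/(-2089948*(-1/4143414)) = 1/(1044974/2071707) = 2071707/1044974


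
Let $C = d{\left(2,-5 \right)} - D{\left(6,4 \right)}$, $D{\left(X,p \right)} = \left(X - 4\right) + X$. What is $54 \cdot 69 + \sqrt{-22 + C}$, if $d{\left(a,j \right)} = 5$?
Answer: $3726 + 5 i \approx 3726.0 + 5.0 i$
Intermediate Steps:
$D{\left(X,p \right)} = -4 + 2 X$ ($D{\left(X,p \right)} = \left(-4 + X\right) + X = -4 + 2 X$)
$C = -3$ ($C = 5 - \left(-4 + 2 \cdot 6\right) = 5 - \left(-4 + 12\right) = 5 - 8 = -3$)
$54 \cdot 69 + \sqrt{-22 + C} = 54 \cdot 69 + \sqrt{-22 - 3} = 3726 + \sqrt{-25} = 3726 + 5 i$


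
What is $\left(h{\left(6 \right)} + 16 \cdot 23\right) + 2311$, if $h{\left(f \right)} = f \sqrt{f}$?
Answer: $2679 + 6 \sqrt{6} \approx 2693.7$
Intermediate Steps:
$h{\left(f \right)} = f^{\frac{3}{2}}$
$\left(h{\left(6 \right)} + 16 \cdot 23\right) + 2311 = \left(6^{\frac{3}{2}} + 16 \cdot 23\right) + 2311 = \left(6 \sqrt{6} + 368\right) + 2311 = \left(368 + 6 \sqrt{6}\right) + 2311 = 2679 + 6 \sqrt{6}$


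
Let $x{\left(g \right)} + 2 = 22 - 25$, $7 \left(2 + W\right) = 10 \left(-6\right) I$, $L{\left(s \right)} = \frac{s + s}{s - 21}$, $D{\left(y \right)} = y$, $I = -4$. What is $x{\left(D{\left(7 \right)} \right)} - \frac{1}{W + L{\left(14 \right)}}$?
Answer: $- \frac{997}{198} \approx -5.0354$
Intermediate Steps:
$L{\left(s \right)} = \frac{2 s}{-21 + s}$
$W = \frac{226}{7}$ ($W = -2 + \frac{10 \left(-6\right) \left(-4\right)}{7} = -2 + \frac{\left(-60\right) \left(-4\right)}{7} = -2 + \frac{1}{7} \cdot 240 = -2 + \frac{240}{7} = \frac{226}{7} \approx 32.286$)
$x{\left(g \right)} = -5$ ($x{\left(g \right)} = -2 + \left(22 - 25\right) = -2 - 3 = -5$)
$x{\left(D{\left(7 \right)} \right)} - \frac{1}{W + L{\left(14 \right)}} = -5 - \frac{1}{\frac{226}{7} + 2 \cdot 14 \frac{1}{-21 + 14}} = -5 - \frac{1}{\frac{226}{7} + 2 \cdot 14 \frac{1}{-7}} = -5 - \frac{1}{\frac{226}{7} + 2 \cdot 14 \left(- \frac{1}{7}\right)} = -5 - \frac{1}{\frac{226}{7} - 4} = -5 - \frac{1}{\frac{198}{7}} = -5 - \frac{7}{198} = - \frac{997}{198}$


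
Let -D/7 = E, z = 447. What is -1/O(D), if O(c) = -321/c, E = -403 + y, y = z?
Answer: -308/321 ≈ -0.95950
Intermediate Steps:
y = 447
E = 44 (E = -403 + 447 = 44)
D = -308 (D = -7*44 = -308)
-1/O(D) = -1/((-321/(-308))) = -1/((-321*(-1/308))) = -1/321/308 = -1*308/321 = -308/321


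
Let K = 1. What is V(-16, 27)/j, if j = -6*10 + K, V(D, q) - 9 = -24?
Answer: 15/59 ≈ 0.25424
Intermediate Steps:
V(D, q) = -15 (V(D, q) = 9 - 24 = -15)
j = -59 (j = -6*10 + 1 = -60 + 1 = -59)
V(-16, 27)/j = -15/(-59) = -15*(-1/59) = 15/59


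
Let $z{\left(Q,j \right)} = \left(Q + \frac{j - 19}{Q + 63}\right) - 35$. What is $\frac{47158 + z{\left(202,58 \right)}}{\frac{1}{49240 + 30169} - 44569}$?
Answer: $- \frac{248970323019}{234470656450} \approx -1.0618$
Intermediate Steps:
$z{\left(Q,j \right)} = -35 + Q + \frac{-19 + j}{63 + Q}$ ($z{\left(Q,j \right)} = \left(Q + \frac{-19 + j}{63 + Q}\right) - 35 = -35 + Q + \frac{-19 + j}{63 + Q}$)
$\frac{47158 + z{\left(202,58 \right)}}{\frac{1}{49240 + 30169} - 44569} = \frac{47158 + \frac{-2224 + 58 + 202^{2} + 28 \cdot 202}{63 + 202}}{\frac{1}{49240 + 30169} - 44569} = \frac{47158 + \frac{-2224 + 58 + 40804 + 5656}{265}}{\frac{1}{79409} - 44569} = \frac{47158 + \frac{1}{265} \cdot 44294}{\frac{1}{79409} - 44569} = \frac{47158 + \frac{44294}{265}}{- \frac{3539179720}{79409}} = \frac{12541164}{265} \left(- \frac{79409}{3539179720}\right) = - \frac{248970323019}{234470656450}$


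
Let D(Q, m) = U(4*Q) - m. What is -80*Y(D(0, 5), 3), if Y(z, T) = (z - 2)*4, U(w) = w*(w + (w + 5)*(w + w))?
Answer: 2240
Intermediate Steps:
U(w) = w*(w + 2*w*(5 + w)) (U(w) = w*(w + (5 + w)*(2*w)) = w*(w + 2*w*(5 + w)))
D(Q, m) = -m + 16*Q**2*(11 + 8*Q) (D(Q, m) = (4*Q)**2*(11 + 2*(4*Q)) - m = (16*Q**2)*(11 + 8*Q) - m = 16*Q**2*(11 + 8*Q) - m = -m + 16*Q**2*(11 + 8*Q))
Y(z, T) = -8 + 4*z (Y(z, T) = (-2 + z)*4 = -8 + 4*z)
-80*Y(D(0, 5), 3) = -80*(-8 + 4*(-1*5 + 0**2*(176 + 128*0))) = -80*(-8 + 4*(-5 + 0*(176 + 0))) = -80*(-8 + 4*(-5 + 0*176)) = -80*(-8 + 4*(-5 + 0)) = -80*(-8 + 4*(-5)) = -80*(-8 - 20) = -80*(-28) = 2240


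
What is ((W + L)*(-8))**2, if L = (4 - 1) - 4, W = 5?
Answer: 1024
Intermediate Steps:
L = -1 (L = 3 - 4 = -1)
((W + L)*(-8))**2 = ((5 - 1)*(-8))**2 = (4*(-8))**2 = (-32)**2 = 1024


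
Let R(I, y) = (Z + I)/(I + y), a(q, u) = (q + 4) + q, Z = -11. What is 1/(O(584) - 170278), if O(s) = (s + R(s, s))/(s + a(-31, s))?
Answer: -614368/104612671619 ≈ -5.8728e-6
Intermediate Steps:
a(q, u) = 4 + 2*q (a(q, u) = (4 + q) + q = 4 + 2*q)
R(I, y) = (-11 + I)/(I + y)
O(s) = (s + (-11 + s)/(2*s))/(-58 + s) (O(s) = (s + (-11 + s)/(s + s))/(s + (4 + 2*(-31))) = (s + (-11 + s)/((2*s)))/(s + (4 - 62)) = (s + (1/(2*s))*(-11 + s))/(s - 58) = (s + (-11 + s)/(2*s))/(-58 + s))
1/(O(584) - 170278) = 1/((½)*(-11 + 584 + 2*584²)/(584*(-58 + 584)) - 170278) = 1/((½)*(1/584)*(-11 + 584 + 2*341056)/526 - 170278) = 1/((½)*(1/584)*(1/526)*(-11 + 584 + 682112) - 170278) = 1/((½)*(1/584)*(1/526)*682685 - 170278) = 1/(682685/614368 - 170278) = 1/(-104612671619/614368) = -614368/104612671619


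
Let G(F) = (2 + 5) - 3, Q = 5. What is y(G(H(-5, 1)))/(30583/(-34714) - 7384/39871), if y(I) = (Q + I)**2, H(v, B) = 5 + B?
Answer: -507287934/6677389 ≈ -75.971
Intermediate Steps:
G(F) = 4 (G(F) = 7 - 3 = 4)
y(I) = (5 + I)**2
y(G(H(-5, 1)))/(30583/(-34714) - 7384/39871) = (5 + 4)**2/(30583/(-34714) - 7384/39871) = 9**2/(30583*(-1/34714) - 7384*1/39871) = 81/(-1799/2042 - 568/3067) = 81/(-6677389/6262814) = 81*(-6262814/6677389) = -507287934/6677389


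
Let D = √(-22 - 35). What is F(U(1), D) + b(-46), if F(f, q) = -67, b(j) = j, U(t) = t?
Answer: -113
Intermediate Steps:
D = I*√57 (D = √(-57) = I*√57 ≈ 7.5498*I)
F(U(1), D) + b(-46) = -67 - 46 = -113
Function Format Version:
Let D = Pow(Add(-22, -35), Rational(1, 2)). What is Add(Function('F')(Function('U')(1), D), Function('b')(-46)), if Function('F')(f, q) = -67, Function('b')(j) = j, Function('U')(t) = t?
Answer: -113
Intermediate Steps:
D = Mul(I, Pow(57, Rational(1, 2))) (D = Pow(-57, Rational(1, 2)) = Mul(I, Pow(57, Rational(1, 2))) ≈ Mul(7.5498, I))
Add(Function('F')(Function('U')(1), D), Function('b')(-46)) = Add(-67, -46) = -113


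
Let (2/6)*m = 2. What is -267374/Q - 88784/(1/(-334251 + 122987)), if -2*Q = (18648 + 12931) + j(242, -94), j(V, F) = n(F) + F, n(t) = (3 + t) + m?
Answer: 147241374495287/7850 ≈ 1.8757e+10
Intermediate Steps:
m = 6 (m = 3*2 = 6)
n(t) = 9 + t (n(t) = (3 + t) + 6 = 9 + t)
j(V, F) = 9 + 2*F (j(V, F) = (9 + F) + F = 9 + 2*F)
Q = -15700 (Q = -((18648 + 12931) + (9 + 2*(-94)))/2 = -(31579 + (9 - 188))/2 = -(31579 - 179)/2 = -½*31400 = -15700)
-267374/Q - 88784/(1/(-334251 + 122987)) = -267374/(-15700) - 88784/(1/(-334251 + 122987)) = -267374*(-1/15700) - 88784/(1/(-211264)) = 133687/7850 - 88784/(-1/211264) = 133687/7850 - 88784*(-211264) = 133687/7850 + 18756862976 = 147241374495287/7850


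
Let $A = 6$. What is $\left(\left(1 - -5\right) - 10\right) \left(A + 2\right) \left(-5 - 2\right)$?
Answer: $224$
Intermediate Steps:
$\left(\left(1 - -5\right) - 10\right) \left(A + 2\right) \left(-5 - 2\right) = \left(\left(1 - -5\right) - 10\right) \left(6 + 2\right) \left(-5 - 2\right) = \left(\left(1 + 5\right) - 10\right) 8 \left(-7\right) = \left(6 - 10\right) \left(-56\right) = \left(-4\right) \left(-56\right) = 224$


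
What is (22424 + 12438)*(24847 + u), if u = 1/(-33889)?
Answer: 29355197852484/33889 ≈ 8.6622e+8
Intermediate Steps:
u = -1/33889 ≈ -2.9508e-5
(22424 + 12438)*(24847 + u) = (22424 + 12438)*(24847 - 1/33889) = 34862*(842039982/33889) = 29355197852484/33889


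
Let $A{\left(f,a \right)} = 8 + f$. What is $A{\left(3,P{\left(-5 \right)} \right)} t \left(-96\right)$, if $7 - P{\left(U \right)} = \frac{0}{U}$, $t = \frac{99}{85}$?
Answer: $- \frac{104544}{85} \approx -1229.9$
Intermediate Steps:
$t = \frac{99}{85}$ ($t = 99 \cdot \frac{1}{85} = \frac{99}{85} \approx 1.1647$)
$P{\left(U \right)} = 7$ ($P{\left(U \right)} = 7 - \frac{0}{U} = 7 - 0 = 7 + 0 = 7$)
$A{\left(3,P{\left(-5 \right)} \right)} t \left(-96\right) = \left(8 + 3\right) \frac{99}{85} \left(-96\right) = 11 \cdot \frac{99}{85} \left(-96\right) = \frac{1089}{85} \left(-96\right) = - \frac{104544}{85}$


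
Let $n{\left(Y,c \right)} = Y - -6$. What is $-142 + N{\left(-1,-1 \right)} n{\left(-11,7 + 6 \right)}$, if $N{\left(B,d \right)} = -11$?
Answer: $-87$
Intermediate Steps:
$n{\left(Y,c \right)} = 6 + Y$ ($n{\left(Y,c \right)} = Y + 6 = 6 + Y$)
$-142 + N{\left(-1,-1 \right)} n{\left(-11,7 + 6 \right)} = -142 - 11 \left(6 - 11\right) = -142 - -55 = -142 + 55 = -87$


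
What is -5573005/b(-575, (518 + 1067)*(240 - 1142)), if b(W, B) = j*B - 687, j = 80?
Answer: 5573005/114374287 ≈ 0.048726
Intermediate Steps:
b(W, B) = -687 + 80*B (b(W, B) = 80*B - 687 = -687 + 80*B)
-5573005/b(-575, (518 + 1067)*(240 - 1142)) = -5573005/(-687 + 80*((518 + 1067)*(240 - 1142))) = -5573005/(-687 + 80*(1585*(-902))) = -5573005/(-687 + 80*(-1429670)) = -5573005/(-687 - 114373600) = -5573005/(-114374287) = -5573005*(-1/114374287) = 5573005/114374287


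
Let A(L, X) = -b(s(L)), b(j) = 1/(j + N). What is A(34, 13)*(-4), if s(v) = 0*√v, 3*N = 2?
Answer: 6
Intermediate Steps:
N = ⅔ (N = (⅓)*2 = ⅔ ≈ 0.66667)
s(v) = 0
b(j) = 1/(⅔ + j) (b(j) = 1/(j + ⅔) = 1/(⅔ + j))
A(L, X) = -3/2 (A(L, X) = -3/(2 + 3*0) = -3/(2 + 0) = -3/2)
A(34, 13)*(-4) = -3/2*(-4) = 6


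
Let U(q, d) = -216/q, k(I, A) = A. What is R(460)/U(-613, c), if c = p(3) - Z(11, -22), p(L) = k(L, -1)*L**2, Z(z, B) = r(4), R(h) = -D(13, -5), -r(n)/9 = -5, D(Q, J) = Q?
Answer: -7969/216 ≈ -36.893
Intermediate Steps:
r(n) = 45 (r(n) = -9*(-5) = 45)
R(h) = -13 (R(h) = -1*13 = -13)
Z(z, B) = 45
p(L) = -L**2
c = -54 (c = -1*3**2 - 1*45 = -1*9 - 45 = -9 - 45 = -54)
R(460)/U(-613, c) = -13/((-216/(-613))) = -13/((-216*(-1/613))) = -13/216/613 = -13*613/216 = -7969/216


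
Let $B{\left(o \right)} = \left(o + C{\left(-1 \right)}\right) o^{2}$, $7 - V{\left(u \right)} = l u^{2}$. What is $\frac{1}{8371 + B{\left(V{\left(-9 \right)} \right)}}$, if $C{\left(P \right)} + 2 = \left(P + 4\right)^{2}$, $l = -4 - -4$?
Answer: $\frac{1}{9057} \approx 0.00011041$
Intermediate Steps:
$l = 0$ ($l = -4 + 4 = 0$)
$C{\left(P \right)} = -2 + \left(4 + P\right)^{2}$ ($C{\left(P \right)} = -2 + \left(P + 4\right)^{2} = -2 + \left(4 + P\right)^{2}$)
$V{\left(u \right)} = 7$ ($V{\left(u \right)} = 7 - 0 u^{2} = 7 - 0 = 7 + 0 = 7$)
$B{\left(o \right)} = o^{2} \left(7 + o\right)$ ($B{\left(o \right)} = \left(o - \left(2 - \left(4 - 1\right)^{2}\right)\right) o^{2} = \left(o - \left(2 - 3^{2}\right)\right) o^{2} = \left(o + \left(-2 + 9\right)\right) o^{2} = \left(o + 7\right) o^{2} = \left(7 + o\right) o^{2} = o^{2} \left(7 + o\right)$)
$\frac{1}{8371 + B{\left(V{\left(-9 \right)} \right)}} = \frac{1}{8371 + 7^{2} \left(7 + 7\right)} = \frac{1}{8371 + 49 \cdot 14} = \frac{1}{8371 + 686} = \frac{1}{9057}$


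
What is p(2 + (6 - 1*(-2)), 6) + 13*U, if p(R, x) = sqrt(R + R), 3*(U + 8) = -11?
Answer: -455/3 + 2*sqrt(5) ≈ -147.19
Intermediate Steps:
U = -35/3 (U = -8 + (1/3)*(-11) = -8 - 11/3 = -35/3 ≈ -11.667)
p(R, x) = sqrt(2)*sqrt(R) (p(R, x) = sqrt(2*R) = sqrt(2)*sqrt(R))
p(2 + (6 - 1*(-2)), 6) + 13*U = sqrt(2)*sqrt(2 + (6 - 1*(-2))) + 13*(-35/3) = sqrt(2)*sqrt(2 + (6 + 2)) - 455/3 = sqrt(2)*sqrt(2 + 8) - 455/3 = sqrt(2)*sqrt(10) - 455/3 = 2*sqrt(5) - 455/3 = -455/3 + 2*sqrt(5)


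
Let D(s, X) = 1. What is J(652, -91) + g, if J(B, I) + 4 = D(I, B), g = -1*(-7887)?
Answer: 7884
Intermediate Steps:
g = 7887
J(B, I) = -3 (J(B, I) = -4 + 1 = -3)
J(652, -91) + g = -3 + 7887 = 7884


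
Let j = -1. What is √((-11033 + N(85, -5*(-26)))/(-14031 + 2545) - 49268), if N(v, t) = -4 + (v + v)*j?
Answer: I*√6499709636926/11486 ≈ 221.96*I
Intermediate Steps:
N(v, t) = -4 - 2*v (N(v, t) = -4 + (v + v)*(-1) = -4 + (2*v)*(-1) = -4 - 2*v)
√((-11033 + N(85, -5*(-26)))/(-14031 + 2545) - 49268) = √((-11033 + (-4 - 2*85))/(-14031 + 2545) - 49268) = √((-11033 + (-4 - 170))/(-11486) - 49268) = √((-11033 - 174)*(-1/11486) - 49268) = √(-11207*(-1/11486) - 49268) = √(11207/11486 - 49268) = √(-565881041/11486) = I*√6499709636926/11486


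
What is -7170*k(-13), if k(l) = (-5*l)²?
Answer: -30293250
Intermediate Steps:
k(l) = 25*l²
-7170*k(-13) = -179250*(-13)² = -179250*169 = -7170*4225 = -30293250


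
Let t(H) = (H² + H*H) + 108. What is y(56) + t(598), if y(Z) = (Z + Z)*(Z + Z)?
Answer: 727860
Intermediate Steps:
y(Z) = 4*Z² (y(Z) = (2*Z)*(2*Z) = 4*Z²)
t(H) = 108 + 2*H² (t(H) = (H² + H²) + 108 = 2*H² + 108 = 108 + 2*H²)
y(56) + t(598) = 4*56² + (108 + 2*598²) = 4*3136 + (108 + 2*357604) = 12544 + (108 + 715208) = 12544 + 715316 = 727860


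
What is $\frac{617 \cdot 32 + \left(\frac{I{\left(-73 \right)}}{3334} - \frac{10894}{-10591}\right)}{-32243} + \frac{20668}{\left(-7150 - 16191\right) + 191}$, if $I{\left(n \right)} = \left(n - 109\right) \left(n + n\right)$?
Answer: $- \frac{9919398018244814}{6589144182781825} \approx -1.5054$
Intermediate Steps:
$I{\left(n \right)} = 2 n \left(-109 + n\right)$ ($I{\left(n \right)} = \left(-109 + n\right) 2 n = 2 n \left(-109 + n\right)$)
$\frac{617 \cdot 32 + \left(\frac{I{\left(-73 \right)}}{3334} - \frac{10894}{-10591}\right)}{-32243} + \frac{20668}{\left(-7150 - 16191\right) + 191} = \frac{617 \cdot 32 - \left(- \frac{10894}{10591} - \frac{2 \left(-73\right) \left(-109 - 73\right)}{3334}\right)}{-32243} + \frac{20668}{\left(-7150 - 16191\right) + 191} = \left(19744 - \left(- \frac{10894}{10591} - 2 \left(-73\right) \left(-182\right) \frac{1}{3334}\right)\right) \left(- \frac{1}{32243}\right) + \frac{20668}{-23341 + 191} = \left(19744 + \left(26572 \cdot \frac{1}{3334} + \frac{10894}{10591}\right)\right) \left(- \frac{1}{32243}\right) + \frac{20668}{-23150} = \left(19744 + \left(\frac{13286}{1667} + \frac{10894}{10591}\right)\right) \left(- \frac{1}{32243}\right) + 20668 \left(- \frac{1}{23150}\right) = \left(19744 + \frac{158872324}{17655197}\right) \left(- \frac{1}{32243}\right) - \frac{10334}{11575} = \frac{348743081892}{17655197} \left(- \frac{1}{32243}\right) - \frac{10334}{11575} = - \frac{348743081892}{569256516871} - \frac{10334}{11575} = - \frac{9919398018244814}{6589144182781825}$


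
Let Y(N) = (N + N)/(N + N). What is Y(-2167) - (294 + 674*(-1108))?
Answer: 746499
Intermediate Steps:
Y(N) = 1 (Y(N) = (2*N)/((2*N)) = (2*N)*(1/(2*N)) = 1)
Y(-2167) - (294 + 674*(-1108)) = 1 - (294 + 674*(-1108)) = 1 - (294 - 746792) = 1 - 1*(-746498) = 1 + 746498 = 746499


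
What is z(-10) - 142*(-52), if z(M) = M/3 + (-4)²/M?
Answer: 110686/15 ≈ 7379.1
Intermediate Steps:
z(M) = 16/M + M/3 (z(M) = M*(⅓) + 16/M = M/3 + 16/M = 16/M + M/3)
z(-10) - 142*(-52) = (16/(-10) + (⅓)*(-10)) - 142*(-52) = (16*(-⅒) - 10/3) + 7384 = (-8/5 - 10/3) + 7384 = -74/15 + 7384 = 110686/15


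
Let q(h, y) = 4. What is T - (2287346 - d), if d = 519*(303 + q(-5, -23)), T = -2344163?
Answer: -4472176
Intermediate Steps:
d = 159333 (d = 519*(303 + 4) = 519*307 = 159333)
T - (2287346 - d) = -2344163 - (2287346 - 1*159333) = -2344163 - (2287346 - 159333) = -2344163 - 1*2128013 = -2344163 - 2128013 = -4472176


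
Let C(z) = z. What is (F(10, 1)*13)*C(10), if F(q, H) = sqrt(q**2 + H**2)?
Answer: 130*sqrt(101) ≈ 1306.5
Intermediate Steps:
F(q, H) = sqrt(H**2 + q**2)
(F(10, 1)*13)*C(10) = (sqrt(1**2 + 10**2)*13)*10 = (sqrt(1 + 100)*13)*10 = (sqrt(101)*13)*10 = (13*sqrt(101))*10 = 130*sqrt(101)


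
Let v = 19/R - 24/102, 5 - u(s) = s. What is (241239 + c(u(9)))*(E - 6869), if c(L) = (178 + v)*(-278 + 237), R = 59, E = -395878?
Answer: -5558838613896/59 ≈ -9.4218e+10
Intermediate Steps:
u(s) = 5 - s
v = 87/1003 (v = 19/59 - 24/102 = 19*(1/59) - 24*1/102 = 19/59 - 4/17 = 87/1003 ≈ 0.086740)
c(L) = -7323461/1003 (c(L) = (178 + 87/1003)*(-278 + 237) = (178621/1003)*(-41) = -7323461/1003)
(241239 + c(u(9)))*(E - 6869) = (241239 - 7323461/1003)*(-395878 - 6869) = (234639256/1003)*(-402747) = -5558838613896/59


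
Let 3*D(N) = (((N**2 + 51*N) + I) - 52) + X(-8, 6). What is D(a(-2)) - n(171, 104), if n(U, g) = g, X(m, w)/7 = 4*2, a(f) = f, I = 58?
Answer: -116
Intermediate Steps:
X(m, w) = 56 (X(m, w) = 7*(4*2) = 7*8 = 56)
D(N) = 62/3 + 17*N + N**2/3 (D(N) = ((((N**2 + 51*N) + 58) - 52) + 56)/3 = (((58 + N**2 + 51*N) - 52) + 56)/3 = ((6 + N**2 + 51*N) + 56)/3 = (62 + N**2 + 51*N)/3 = 62/3 + 17*N + N**2/3)
D(a(-2)) - n(171, 104) = (62/3 + 17*(-2) + (1/3)*(-2)**2) - 1*104 = (62/3 - 34 + (1/3)*4) - 104 = (62/3 - 34 + 4/3) - 104 = -12 - 104 = -116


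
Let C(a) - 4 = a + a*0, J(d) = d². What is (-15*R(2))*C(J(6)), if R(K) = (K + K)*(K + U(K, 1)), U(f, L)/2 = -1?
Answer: 0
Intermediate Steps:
U(f, L) = -2 (U(f, L) = 2*(-1) = -2)
C(a) = 4 + a (C(a) = 4 + (a + a*0) = 4 + (a + 0) = 4 + a)
R(K) = 2*K*(-2 + K) (R(K) = (K + K)*(K - 2) = (2*K)*(-2 + K) = 2*K*(-2 + K))
(-15*R(2))*C(J(6)) = (-30*2*(-2 + 2))*(4 + 6²) = (-30*2*0)*(4 + 36) = -15*0*40 = 0*40 = 0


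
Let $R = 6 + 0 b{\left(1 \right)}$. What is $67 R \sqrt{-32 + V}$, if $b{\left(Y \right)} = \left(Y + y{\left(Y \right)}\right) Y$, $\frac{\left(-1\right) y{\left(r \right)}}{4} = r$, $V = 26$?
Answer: $402 i \sqrt{6} \approx 984.7 i$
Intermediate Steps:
$y{\left(r \right)} = - 4 r$
$b{\left(Y \right)} = - 3 Y^{2}$ ($b{\left(Y \right)} = \left(Y - 4 Y\right) Y = - 3 Y Y = - 3 Y^{2}$)
$R = 6$ ($R = 6 + 0 \left(- 3 \cdot 1^{2}\right) = 6 + 0 \left(\left(-3\right) 1\right) = 6 + 0 \left(-3\right) = 6 + 0 = 6$)
$67 R \sqrt{-32 + V} = 67 \cdot 6 \sqrt{-32 + 26} = 402 \sqrt{-6} = 402 i \sqrt{6}$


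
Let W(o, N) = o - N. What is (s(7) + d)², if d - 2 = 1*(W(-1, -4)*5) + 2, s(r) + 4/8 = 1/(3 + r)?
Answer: 8649/25 ≈ 345.96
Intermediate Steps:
s(r) = -½ + 1/(3 + r)
d = 19 (d = 2 + (1*((-1 - 1*(-4))*5) + 2) = 2 + (1*((-1 + 4)*5) + 2) = 2 + (1*(3*5) + 2) = 2 + (1*15 + 2) = 2 + (15 + 2) = 2 + 17 = 19)
(s(7) + d)² = ((-1 - 1*7)/(2*(3 + 7)) + 19)² = ((½)*(-1 - 7)/10 + 19)² = ((½)*(⅒)*(-8) + 19)² = (-⅖ + 19)² = (93/5)² = 8649/25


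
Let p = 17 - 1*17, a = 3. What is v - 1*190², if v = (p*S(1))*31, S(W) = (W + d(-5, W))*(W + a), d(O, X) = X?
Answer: -36100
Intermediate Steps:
p = 0 (p = 17 - 17 = 0)
S(W) = 2*W*(3 + W) (S(W) = (W + W)*(W + 3) = (2*W)*(3 + W) = 2*W*(3 + W))
v = 0 (v = (0*(2*1*(3 + 1)))*31 = (0*(2*1*4))*31 = (0*8)*31 = 0*31 = 0)
v - 1*190² = 0 - 1*190² = 0 - 1*36100 = 0 - 36100 = -36100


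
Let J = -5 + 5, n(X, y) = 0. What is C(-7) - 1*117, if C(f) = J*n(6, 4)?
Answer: -117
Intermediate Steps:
J = 0
C(f) = 0 (C(f) = 0*0 = 0)
C(-7) - 1*117 = 0 - 1*117 = 0 - 117 = -117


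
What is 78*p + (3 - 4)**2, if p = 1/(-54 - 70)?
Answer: 23/62 ≈ 0.37097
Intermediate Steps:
p = -1/124 (p = 1/(-124) = -1/124 ≈ -0.0080645)
78*p + (3 - 4)**2 = 78*(-1/124) + (3 - 4)**2 = -39/62 + (-1)**2 = -39/62 + 1 = 23/62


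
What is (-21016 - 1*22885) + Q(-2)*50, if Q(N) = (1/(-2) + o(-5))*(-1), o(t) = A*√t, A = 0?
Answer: -43876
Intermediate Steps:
o(t) = 0 (o(t) = 0*√t = 0)
Q(N) = ½ (Q(N) = (1/(-2) + 0)*(-1) = (-½ + 0)*(-1) = -½*(-1) = ½)
(-21016 - 1*22885) + Q(-2)*50 = (-21016 - 1*22885) + (½)*50 = (-21016 - 22885) + 25 = -43901 + 25 = -43876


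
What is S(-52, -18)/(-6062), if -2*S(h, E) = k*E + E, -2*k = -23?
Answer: -225/12124 ≈ -0.018558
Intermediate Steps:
k = 23/2 (k = -1/2*(-23) = 23/2 ≈ 11.500)
S(h, E) = -25*E/4 (S(h, E) = -(23*E/2 + E)/2 = -25*E/4)
S(-52, -18)/(-6062) = -25/4*(-18)/(-6062) = (225/2)*(-1/6062) = -225/12124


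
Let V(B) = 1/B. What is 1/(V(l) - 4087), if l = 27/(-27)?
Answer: -1/4088 ≈ -0.00024462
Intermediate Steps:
l = -1 (l = 27*(-1/27) = -1)
1/(V(l) - 4087) = 1/(1/(-1) - 4087) = 1/(-1 - 4087) = 1/(-4088) = -1/4088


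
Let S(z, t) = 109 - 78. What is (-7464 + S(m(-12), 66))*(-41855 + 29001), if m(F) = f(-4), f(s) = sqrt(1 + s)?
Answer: 95543782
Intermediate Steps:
m(F) = I*sqrt(3) (m(F) = sqrt(1 - 4) = sqrt(-3) = I*sqrt(3))
S(z, t) = 31
(-7464 + S(m(-12), 66))*(-41855 + 29001) = (-7464 + 31)*(-41855 + 29001) = -7433*(-12854) = 95543782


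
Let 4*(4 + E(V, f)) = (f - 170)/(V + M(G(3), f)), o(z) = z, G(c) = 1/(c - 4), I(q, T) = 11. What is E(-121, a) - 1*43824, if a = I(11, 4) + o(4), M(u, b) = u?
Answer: -21387909/488 ≈ -43828.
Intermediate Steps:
G(c) = 1/(-4 + c)
a = 15 (a = 11 + 4 = 15)
E(V, f) = -4 + (-170 + f)/(4*(-1 + V)) (E(V, f) = -4 + ((f - 170)/(V + 1/(-4 + 3)))/4 = -4 + ((-170 + f)/(V + 1/(-1)))/4 = -4 + ((-170 + f)/(V - 1))/4 = -4 + ((-170 + f)/(-1 + V))/4 = -4 + (-170 + f)/(4*(-1 + V)))
E(-121, a) - 1*43824 = (-154 + 15 - 16*(-121))/(4*(-1 - 121)) - 1*43824 = (¼)*(-154 + 15 + 1936)/(-122) - 43824 = (¼)*(-1/122)*1797 - 43824 = -1797/488 - 43824 = -21387909/488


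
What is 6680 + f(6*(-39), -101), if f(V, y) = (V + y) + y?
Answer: 6244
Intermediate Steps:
f(V, y) = V + 2*y
6680 + f(6*(-39), -101) = 6680 + (6*(-39) + 2*(-101)) = 6680 + (-234 - 202) = 6680 - 436 = 6244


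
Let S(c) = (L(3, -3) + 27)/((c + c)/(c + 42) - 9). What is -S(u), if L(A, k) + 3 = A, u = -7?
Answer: 135/47 ≈ 2.8723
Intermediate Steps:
L(A, k) = -3 + A
S(c) = 27/(-9 + 2*c/(42 + c)) (S(c) = ((-3 + 3) + 27)/((c + c)/(c + 42) - 9) = (0 + 27)/((2*c)/(42 + c) - 9) = 27/(2*c/(42 + c) - 9) = 27/(-9 + 2*c/(42 + c)))
-S(u) = -27*(-42 - 1*(-7))/(7*(54 - 7)) = -27*(-42 + 7)/(7*47) = -27*(-35)/(7*47) = -1*(-135/47) = 135/47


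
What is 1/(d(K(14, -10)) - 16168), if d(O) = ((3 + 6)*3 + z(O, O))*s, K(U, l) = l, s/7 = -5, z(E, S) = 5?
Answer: -1/17288 ≈ -5.7844e-5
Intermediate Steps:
s = -35 (s = 7*(-5) = -35)
d(O) = -1120 (d(O) = ((3 + 6)*3 + 5)*(-35) = (9*3 + 5)*(-35) = (27 + 5)*(-35) = 32*(-35) = -1120)
1/(d(K(14, -10)) - 16168) = 1/(-1120 - 16168) = 1/(-17288) = -1/17288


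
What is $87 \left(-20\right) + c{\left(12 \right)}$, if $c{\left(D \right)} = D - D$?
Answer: $-1740$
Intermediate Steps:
$c{\left(D \right)} = 0$
$87 \left(-20\right) + c{\left(12 \right)} = 87 \left(-20\right) + 0 = -1740 + 0 = -1740$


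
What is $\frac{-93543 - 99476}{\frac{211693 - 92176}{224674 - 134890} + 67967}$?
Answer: $- \frac{5776672632}{2034156215} \approx -2.8398$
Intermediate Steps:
$\frac{-93543 - 99476}{\frac{211693 - 92176}{224674 - 134890} + 67967} = - \frac{193019}{\frac{119517}{89784} + 67967} = - \frac{193019}{119517 \cdot \frac{1}{89784} + 67967} = - \frac{193019}{\frac{39839}{29928} + 67967} = - \frac{193019}{\frac{2034156215}{29928}} = \left(-193019\right) \frac{29928}{2034156215} = - \frac{5776672632}{2034156215}$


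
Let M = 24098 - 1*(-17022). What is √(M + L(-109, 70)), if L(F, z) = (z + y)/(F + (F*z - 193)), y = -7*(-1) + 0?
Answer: √646782742029/3966 ≈ 202.78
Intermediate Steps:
y = 7 (y = 7 + 0 = 7)
M = 41120 (M = 24098 + 17022 = 41120)
L(F, z) = (7 + z)/(-193 + F + F*z) (L(F, z) = (z + 7)/(F + (F*z - 193)) = (7 + z)/(F + (-193 + F*z)) = (7 + z)/(-193 + F + F*z))
√(M + L(-109, 70)) = √(41120 + (7 + 70)/(-193 - 109 - 109*70)) = √(41120 + 77/(-193 - 109 - 7630)) = √(41120 + 77/(-7932)) = √(41120 - 1/7932*77) = √(41120 - 77/7932) = √(326163763/7932) = √646782742029/3966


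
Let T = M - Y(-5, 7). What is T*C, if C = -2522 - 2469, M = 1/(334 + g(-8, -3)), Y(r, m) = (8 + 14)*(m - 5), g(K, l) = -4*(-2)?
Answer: 75099577/342 ≈ 2.1959e+5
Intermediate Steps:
g(K, l) = 8
Y(r, m) = -110 + 22*m (Y(r, m) = 22*(-5 + m) = -110 + 22*m)
M = 1/342 (M = 1/(334 + 8) = 1/342 ≈ 0.0029240)
T = -15047/342 (T = 1/342 - (-110 + 22*7) = 1/342 - (-110 + 154) = 1/342 - 1*44 = 1/342 - 44 = -15047/342 ≈ -43.997)
C = -4991
T*C = -15047/342*(-4991) = 75099577/342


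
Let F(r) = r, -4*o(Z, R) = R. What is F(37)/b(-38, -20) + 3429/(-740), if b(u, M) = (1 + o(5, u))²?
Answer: -1402669/326340 ≈ -4.2982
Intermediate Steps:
o(Z, R) = -R/4
b(u, M) = (1 - u/4)²
F(37)/b(-38, -20) + 3429/(-740) = 37/(((-4 - 38)²/16)) + 3429/(-740) = 37/(((1/16)*(-42)²)) + 3429*(-1/740) = 37/(((1/16)*1764)) - 3429/740 = 37/(441/4) - 3429/740 = 37*(4/441) - 3429/740 = 148/441 - 3429/740 = -1402669/326340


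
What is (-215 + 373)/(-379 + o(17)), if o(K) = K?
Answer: -79/181 ≈ -0.43646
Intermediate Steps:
(-215 + 373)/(-379 + o(17)) = (-215 + 373)/(-379 + 17) = 158/(-362) = 158*(-1/362) = -79/181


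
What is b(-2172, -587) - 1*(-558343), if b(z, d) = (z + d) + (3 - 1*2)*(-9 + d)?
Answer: 554988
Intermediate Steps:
b(z, d) = -9 + z + 2*d (b(z, d) = (d + z) + (3 - 2)*(-9 + d) = (d + z) + 1*(-9 + d) = (d + z) + (-9 + d) = -9 + z + 2*d)
b(-2172, -587) - 1*(-558343) = (-9 - 2172 + 2*(-587)) - 1*(-558343) = (-9 - 2172 - 1174) + 558343 = -3355 + 558343 = 554988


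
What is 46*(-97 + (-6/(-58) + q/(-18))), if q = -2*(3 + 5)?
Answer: -1152668/261 ≈ -4416.4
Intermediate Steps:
q = -16 (q = -2*8 = -16)
46*(-97 + (-6/(-58) + q/(-18))) = 46*(-97 + (-6/(-58) - 16/(-18))) = 46*(-97 + (-6*(-1/58) - 16*(-1/18))) = 46*(-97 + (3/29 + 8/9)) = 46*(-97 + 259/261) = 46*(-25058/261) = -1152668/261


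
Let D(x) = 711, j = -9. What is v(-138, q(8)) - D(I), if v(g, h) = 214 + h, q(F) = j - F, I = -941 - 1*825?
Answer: -514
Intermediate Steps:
I = -1766 (I = -941 - 825 = -1766)
q(F) = -9 - F
v(-138, q(8)) - D(I) = (214 + (-9 - 1*8)) - 1*711 = (214 + (-9 - 8)) - 711 = (214 - 17) - 711 = 197 - 711 = -514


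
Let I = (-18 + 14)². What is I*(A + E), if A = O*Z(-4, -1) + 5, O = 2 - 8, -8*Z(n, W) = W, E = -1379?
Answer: -21996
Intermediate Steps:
Z(n, W) = -W/8
O = -6
A = 17/4 (A = -(-3)*(-1)/4 + 5 = -6*⅛ + 5 = -¾ + 5 = 17/4 ≈ 4.2500)
I = 16 (I = (-4)² = 16)
I*(A + E) = 16*(17/4 - 1379) = 16*(-5499/4) = -21996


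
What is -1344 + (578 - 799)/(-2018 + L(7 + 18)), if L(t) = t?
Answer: -2678371/1993 ≈ -1343.9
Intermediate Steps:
-1344 + (578 - 799)/(-2018 + L(7 + 18)) = -1344 + (578 - 799)/(-2018 + (7 + 18)) = -1344 - 221/(-2018 + 25) = -1344 - 221/(-1993) = -1344 - 221*(-1/1993) = -1344 + 221/1993 = -2678371/1993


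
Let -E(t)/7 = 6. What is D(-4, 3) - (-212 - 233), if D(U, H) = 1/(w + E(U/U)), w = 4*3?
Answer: 13349/30 ≈ 444.97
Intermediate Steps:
E(t) = -42 (E(t) = -7*6 = -42)
w = 12
D(U, H) = -1/30 (D(U, H) = 1/(12 - 42) = 1/(-30) = -1/30)
D(-4, 3) - (-212 - 233) = -1/30 - (-212 - 233) = -1/30 - 1*(-445) = -1/30 + 445 = 13349/30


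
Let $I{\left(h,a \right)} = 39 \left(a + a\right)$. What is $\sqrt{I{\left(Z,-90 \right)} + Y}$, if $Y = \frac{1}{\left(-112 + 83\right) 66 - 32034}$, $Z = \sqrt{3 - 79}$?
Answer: $\frac{i \sqrt{224731008223}}{5658} \approx 83.785 i$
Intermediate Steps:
$Z = 2 i \sqrt{19}$ ($Z = \sqrt{-76} = 2 i \sqrt{19} \approx 8.7178 i$)
$I{\left(h,a \right)} = 78 a$ ($I{\left(h,a \right)} = 39 \cdot 2 a = 78 a$)
$Y = - \frac{1}{33948}$ ($Y = \frac{1}{\left(-29\right) 66 - 32034} = \frac{1}{-1914 - 32034} = \frac{1}{-33948} = - \frac{1}{33948} \approx -2.9457 \cdot 10^{-5}$)
$\sqrt{I{\left(Z,-90 \right)} + Y} = \sqrt{78 \left(-90\right) - \frac{1}{33948}} = \sqrt{-7020 - \frac{1}{33948}} = \sqrt{- \frac{238314961}{33948}} = \frac{i \sqrt{224731008223}}{5658}$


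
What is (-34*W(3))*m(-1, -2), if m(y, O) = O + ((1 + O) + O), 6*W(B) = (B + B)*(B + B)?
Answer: 1020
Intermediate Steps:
W(B) = 2*B²/3 (W(B) = ((B + B)*(B + B))/6 = ((2*B)*(2*B))/6 = (4*B²)/6 = 2*B²/3)
m(y, O) = 1 + 3*O (m(y, O) = O + (1 + 2*O) = 1 + 3*O)
(-34*W(3))*m(-1, -2) = (-68*3²/3)*(1 + 3*(-2)) = (-68*9/3)*(1 - 6) = -34*6*(-5) = -204*(-5) = 1020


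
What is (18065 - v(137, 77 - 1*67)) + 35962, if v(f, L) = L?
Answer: 54017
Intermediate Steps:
(18065 - v(137, 77 - 1*67)) + 35962 = (18065 - (77 - 1*67)) + 35962 = (18065 - (77 - 67)) + 35962 = (18065 - 1*10) + 35962 = (18065 - 10) + 35962 = 18055 + 35962 = 54017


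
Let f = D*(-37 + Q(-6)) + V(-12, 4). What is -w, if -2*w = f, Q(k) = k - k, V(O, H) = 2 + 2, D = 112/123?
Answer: -1826/123 ≈ -14.846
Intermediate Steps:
D = 112/123 (D = 112*(1/123) = 112/123 ≈ 0.91057)
V(O, H) = 4
Q(k) = 0
f = -3652/123 (f = 112*(-37 + 0)/123 + 4 = (112/123)*(-37) + 4 = -4144/123 + 4 = -3652/123 ≈ -29.691)
w = 1826/123 (w = -1/2*(-3652/123) = 1826/123 ≈ 14.846)
-w = -1*1826/123 = -1826/123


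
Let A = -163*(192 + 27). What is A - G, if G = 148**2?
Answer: -57601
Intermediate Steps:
G = 21904
A = -35697 (A = -163*219 = -35697)
A - G = -35697 - 1*21904 = -35697 - 21904 = -57601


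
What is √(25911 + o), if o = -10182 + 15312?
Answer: 3*√3449 ≈ 176.18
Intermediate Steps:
o = 5130
√(25911 + o) = √(25911 + 5130) = √31041 = 3*√3449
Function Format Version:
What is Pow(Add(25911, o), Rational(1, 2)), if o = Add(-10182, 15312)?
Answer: Mul(3, Pow(3449, Rational(1, 2))) ≈ 176.18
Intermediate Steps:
o = 5130
Pow(Add(25911, o), Rational(1, 2)) = Pow(Add(25911, 5130), Rational(1, 2)) = Pow(31041, Rational(1, 2)) = Mul(3, Pow(3449, Rational(1, 2)))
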